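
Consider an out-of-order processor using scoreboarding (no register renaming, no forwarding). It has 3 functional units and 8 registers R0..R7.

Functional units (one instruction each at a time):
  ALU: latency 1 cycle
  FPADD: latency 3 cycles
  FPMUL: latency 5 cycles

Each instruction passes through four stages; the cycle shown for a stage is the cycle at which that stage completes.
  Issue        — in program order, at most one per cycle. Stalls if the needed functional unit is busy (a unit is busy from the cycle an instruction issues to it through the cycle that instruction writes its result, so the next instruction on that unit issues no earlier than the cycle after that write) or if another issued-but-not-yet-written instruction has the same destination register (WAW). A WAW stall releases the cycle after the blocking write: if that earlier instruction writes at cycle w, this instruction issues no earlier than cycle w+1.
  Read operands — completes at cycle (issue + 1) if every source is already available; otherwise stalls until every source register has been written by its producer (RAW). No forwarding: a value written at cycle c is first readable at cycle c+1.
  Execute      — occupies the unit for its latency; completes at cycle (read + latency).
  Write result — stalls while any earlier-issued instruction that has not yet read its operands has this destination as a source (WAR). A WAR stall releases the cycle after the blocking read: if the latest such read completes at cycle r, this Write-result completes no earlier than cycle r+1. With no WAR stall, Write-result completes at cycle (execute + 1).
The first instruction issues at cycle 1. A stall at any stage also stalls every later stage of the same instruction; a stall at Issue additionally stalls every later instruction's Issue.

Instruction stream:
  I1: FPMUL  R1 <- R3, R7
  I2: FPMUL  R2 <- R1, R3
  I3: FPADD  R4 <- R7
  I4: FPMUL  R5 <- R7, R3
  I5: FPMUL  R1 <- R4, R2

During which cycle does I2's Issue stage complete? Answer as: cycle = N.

cycle = 9

I1: IS=1 RO=2 EX=7 WR=8
I2: IS=9 RO=10 EX=15 WR=16  [struct: FPMUL busy until I1 writes@8]
I3: IS=10 RO=11 EX=14 WR=15
I4: IS=17 RO=18 EX=23 WR=24  [struct: FPMUL busy until I2 writes@16]
I5: IS=25 RO=26 EX=31 WR=32  [struct: FPMUL busy until I4 writes@24]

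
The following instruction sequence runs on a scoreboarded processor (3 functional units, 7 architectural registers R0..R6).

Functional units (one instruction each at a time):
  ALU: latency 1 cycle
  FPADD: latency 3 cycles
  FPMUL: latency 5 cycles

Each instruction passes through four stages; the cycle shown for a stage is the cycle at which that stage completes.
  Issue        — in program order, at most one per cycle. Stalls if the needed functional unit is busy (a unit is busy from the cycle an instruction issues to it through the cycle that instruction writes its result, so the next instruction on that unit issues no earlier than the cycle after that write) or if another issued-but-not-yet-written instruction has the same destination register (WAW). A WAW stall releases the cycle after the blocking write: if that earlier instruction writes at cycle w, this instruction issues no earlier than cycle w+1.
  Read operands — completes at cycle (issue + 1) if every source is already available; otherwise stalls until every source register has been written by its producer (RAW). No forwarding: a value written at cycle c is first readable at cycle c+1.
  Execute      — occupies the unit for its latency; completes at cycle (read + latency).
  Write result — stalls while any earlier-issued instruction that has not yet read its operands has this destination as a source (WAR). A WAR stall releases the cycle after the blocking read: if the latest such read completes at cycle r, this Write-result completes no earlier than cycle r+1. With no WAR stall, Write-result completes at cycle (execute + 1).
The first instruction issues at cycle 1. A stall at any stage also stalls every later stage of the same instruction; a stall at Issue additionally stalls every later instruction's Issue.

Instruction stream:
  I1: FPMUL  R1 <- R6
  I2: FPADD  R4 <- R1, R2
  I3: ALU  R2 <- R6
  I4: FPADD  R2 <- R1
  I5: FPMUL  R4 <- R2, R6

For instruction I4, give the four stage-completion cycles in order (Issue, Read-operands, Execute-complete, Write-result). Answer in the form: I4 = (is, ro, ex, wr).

t=1  I1 issues→FPMUL
t=2  I1 reads, I2 issues→FPADD
t=3  I3 issues→ALU
t=4  I3 reads
t=5  I3 exec-done
t=7  I1 exec-done
t=8  I1 writes R1
t=9  I2 reads
t=10  I3 writes R2
t=12  I2 exec-done
t=13  I2 writes R4
t=14  I4 issues→FPADD
t=15  I4 reads, I5 issues→FPMUL
t=18  I4 exec-done
t=19  I4 writes R2
t=20  I5 reads
t=25  I5 exec-done
t=26  I5 writes R4

I4 = (14, 15, 18, 19)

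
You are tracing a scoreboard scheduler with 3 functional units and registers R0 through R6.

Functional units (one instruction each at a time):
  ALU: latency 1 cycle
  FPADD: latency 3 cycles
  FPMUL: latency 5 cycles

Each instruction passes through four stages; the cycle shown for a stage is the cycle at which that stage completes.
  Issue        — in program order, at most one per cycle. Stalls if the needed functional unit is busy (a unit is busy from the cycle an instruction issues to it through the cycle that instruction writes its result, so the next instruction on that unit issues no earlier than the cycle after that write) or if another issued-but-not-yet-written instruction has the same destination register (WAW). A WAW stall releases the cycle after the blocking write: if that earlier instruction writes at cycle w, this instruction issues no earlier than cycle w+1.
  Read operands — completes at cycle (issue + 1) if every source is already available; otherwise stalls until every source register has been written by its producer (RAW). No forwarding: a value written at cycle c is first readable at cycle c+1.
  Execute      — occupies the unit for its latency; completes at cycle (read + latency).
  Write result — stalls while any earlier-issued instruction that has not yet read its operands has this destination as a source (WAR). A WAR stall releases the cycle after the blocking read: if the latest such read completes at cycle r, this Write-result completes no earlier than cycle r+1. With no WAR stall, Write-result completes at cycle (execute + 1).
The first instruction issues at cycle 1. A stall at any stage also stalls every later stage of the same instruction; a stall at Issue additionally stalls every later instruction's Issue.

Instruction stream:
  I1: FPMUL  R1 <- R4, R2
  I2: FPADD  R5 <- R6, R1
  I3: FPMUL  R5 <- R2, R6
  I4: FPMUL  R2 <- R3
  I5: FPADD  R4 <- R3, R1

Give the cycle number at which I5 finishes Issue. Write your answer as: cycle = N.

cycle = 23

t=1  issue I1 (FPMUL)
t=2  I1 read-ops · issue I2 (FPADD)
t=7  I1 finished on FPMUL
t=8  I1→R1
t=9  I2 read-ops
t=12  I2 finished on FPADD
t=13  I2→R5
t=14  issue I3 (FPMUL)
t=15  I3 read-ops
t=20  I3 finished on FPMUL
t=21  I3→R5
t=22  issue I4 (FPMUL)
t=23  I4 read-ops · issue I5 (FPADD)
t=24  I5 read-ops
t=27  I5 finished on FPADD
t=28  I4 finished on FPMUL · I5→R4
t=29  I4→R2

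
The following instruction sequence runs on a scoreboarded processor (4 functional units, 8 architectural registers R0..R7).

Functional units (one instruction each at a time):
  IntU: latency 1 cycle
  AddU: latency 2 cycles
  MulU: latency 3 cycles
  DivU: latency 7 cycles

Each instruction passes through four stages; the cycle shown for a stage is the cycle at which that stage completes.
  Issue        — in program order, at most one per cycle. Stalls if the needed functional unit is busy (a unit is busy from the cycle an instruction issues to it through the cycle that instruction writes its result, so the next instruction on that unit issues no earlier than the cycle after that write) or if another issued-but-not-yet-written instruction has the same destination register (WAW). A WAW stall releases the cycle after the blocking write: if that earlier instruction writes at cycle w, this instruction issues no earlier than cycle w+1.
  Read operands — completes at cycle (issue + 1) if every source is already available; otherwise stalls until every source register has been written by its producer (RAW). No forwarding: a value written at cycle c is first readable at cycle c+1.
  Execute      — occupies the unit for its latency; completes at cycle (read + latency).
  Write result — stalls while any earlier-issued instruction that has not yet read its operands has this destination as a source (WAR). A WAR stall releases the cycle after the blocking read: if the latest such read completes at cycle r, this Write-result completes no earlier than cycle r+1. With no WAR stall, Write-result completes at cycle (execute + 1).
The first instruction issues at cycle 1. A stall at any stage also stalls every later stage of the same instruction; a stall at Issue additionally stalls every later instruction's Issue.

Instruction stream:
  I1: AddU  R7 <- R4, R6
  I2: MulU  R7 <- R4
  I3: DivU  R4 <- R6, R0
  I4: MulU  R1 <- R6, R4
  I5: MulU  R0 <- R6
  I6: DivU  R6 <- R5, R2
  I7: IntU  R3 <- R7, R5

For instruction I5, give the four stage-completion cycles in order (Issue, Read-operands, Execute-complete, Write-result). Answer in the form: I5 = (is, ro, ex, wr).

1) issue 1, read 2, done 4, write 5
2) issue 6, read 7, done 10, write 11  <WAW R7: wait I1 write@5>
3) issue 7, read 8, done 15, write 16
4) issue 12, read 17, done 20, write 21  <struct: MulU busy until I2 writes@11 / RAW R4: wait I3 write@16>
5) issue 22, read 23, done 26, write 27  <struct: MulU busy until I4 writes@21>
6) issue 23, read 24, done 31, write 32
7) issue 24, read 25, done 26, write 27

I5 = (22, 23, 26, 27)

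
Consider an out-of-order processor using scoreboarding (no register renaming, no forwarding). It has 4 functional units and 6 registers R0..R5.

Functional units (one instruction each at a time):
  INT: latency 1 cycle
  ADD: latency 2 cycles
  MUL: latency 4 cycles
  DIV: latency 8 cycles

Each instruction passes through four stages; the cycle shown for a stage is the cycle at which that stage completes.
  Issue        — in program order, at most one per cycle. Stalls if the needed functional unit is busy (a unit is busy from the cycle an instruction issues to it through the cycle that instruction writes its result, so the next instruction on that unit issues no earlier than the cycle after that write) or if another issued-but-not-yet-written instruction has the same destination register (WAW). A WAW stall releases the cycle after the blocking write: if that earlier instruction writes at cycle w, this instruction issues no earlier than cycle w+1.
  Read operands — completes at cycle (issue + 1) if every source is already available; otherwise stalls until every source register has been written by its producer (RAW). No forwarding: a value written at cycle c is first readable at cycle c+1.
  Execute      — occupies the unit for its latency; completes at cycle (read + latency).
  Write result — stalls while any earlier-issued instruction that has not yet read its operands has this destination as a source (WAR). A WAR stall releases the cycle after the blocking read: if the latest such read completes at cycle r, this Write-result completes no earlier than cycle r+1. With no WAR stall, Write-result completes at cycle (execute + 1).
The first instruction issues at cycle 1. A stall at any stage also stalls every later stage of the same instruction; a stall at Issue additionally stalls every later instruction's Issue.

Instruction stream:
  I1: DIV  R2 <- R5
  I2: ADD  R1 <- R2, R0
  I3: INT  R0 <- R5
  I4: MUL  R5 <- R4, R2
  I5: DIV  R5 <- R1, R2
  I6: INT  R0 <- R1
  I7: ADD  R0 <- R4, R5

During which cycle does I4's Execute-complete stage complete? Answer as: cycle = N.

cycle = 16

[1] I1 issues→DIV
[2] I1 reads, I2 issues→ADD
[3] I3 issues→INT
[4] I3 reads, I4 issues→MUL
[5] I3 exec-done
[10] I1 exec-done
[11] I1 writes R2
[12] I2 reads, I4 reads
[13] I3 writes R0
[14] I2 exec-done
[15] I2 writes R1
[16] I4 exec-done
[17] I4 writes R5
[18] I5 issues→DIV
[19] I5 reads, I6 issues→INT
[20] I6 reads
[21] I6 exec-done
[22] I6 writes R0
[23] I7 issues→ADD
[27] I5 exec-done
[28] I5 writes R5
[29] I7 reads
[31] I7 exec-done
[32] I7 writes R0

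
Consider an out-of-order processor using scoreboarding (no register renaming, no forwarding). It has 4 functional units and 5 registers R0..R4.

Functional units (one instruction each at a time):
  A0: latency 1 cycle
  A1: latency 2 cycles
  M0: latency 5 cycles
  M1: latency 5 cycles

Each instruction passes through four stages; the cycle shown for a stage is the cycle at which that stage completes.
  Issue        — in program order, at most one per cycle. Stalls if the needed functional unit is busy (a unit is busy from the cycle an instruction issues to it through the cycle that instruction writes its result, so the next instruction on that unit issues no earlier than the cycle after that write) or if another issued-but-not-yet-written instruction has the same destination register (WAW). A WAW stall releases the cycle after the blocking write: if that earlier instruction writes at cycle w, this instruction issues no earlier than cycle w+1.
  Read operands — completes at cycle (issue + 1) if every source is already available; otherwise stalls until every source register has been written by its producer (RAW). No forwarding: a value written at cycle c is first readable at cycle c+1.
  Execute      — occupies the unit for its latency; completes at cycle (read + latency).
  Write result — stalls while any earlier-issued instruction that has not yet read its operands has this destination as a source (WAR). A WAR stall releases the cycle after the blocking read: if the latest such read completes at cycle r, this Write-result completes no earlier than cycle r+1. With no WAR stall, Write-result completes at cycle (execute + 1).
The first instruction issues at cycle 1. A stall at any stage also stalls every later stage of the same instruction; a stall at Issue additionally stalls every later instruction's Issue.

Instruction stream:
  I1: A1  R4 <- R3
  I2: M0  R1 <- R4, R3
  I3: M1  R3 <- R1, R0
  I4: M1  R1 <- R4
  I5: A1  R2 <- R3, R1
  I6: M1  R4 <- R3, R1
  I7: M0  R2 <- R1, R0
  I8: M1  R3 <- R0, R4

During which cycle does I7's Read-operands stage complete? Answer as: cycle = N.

cycle = 33

c1: I1→A1
c2: I1 RO, I2→M0
c3: I3→M1
c4: I1 EX
c5: I1 WR R4
c6: I2 RO
c11: I2 EX
c12: I2 WR R1
c13: I3 RO
c18: I3 EX
c19: I3 WR R3
c20: I4→M1
c21: I4 RO, I5→A1
c26: I4 EX
c27: I4 WR R1
c28: I5 RO, I6→M1
c29: I6 RO
c30: I5 EX
c31: I5 WR R2
c32: I7→M0
c33: I7 RO
c34: I6 EX
c35: I6 WR R4
c36: I8→M1
c37: I8 RO
c38: I7 EX
c39: I7 WR R2
c42: I8 EX
c43: I8 WR R3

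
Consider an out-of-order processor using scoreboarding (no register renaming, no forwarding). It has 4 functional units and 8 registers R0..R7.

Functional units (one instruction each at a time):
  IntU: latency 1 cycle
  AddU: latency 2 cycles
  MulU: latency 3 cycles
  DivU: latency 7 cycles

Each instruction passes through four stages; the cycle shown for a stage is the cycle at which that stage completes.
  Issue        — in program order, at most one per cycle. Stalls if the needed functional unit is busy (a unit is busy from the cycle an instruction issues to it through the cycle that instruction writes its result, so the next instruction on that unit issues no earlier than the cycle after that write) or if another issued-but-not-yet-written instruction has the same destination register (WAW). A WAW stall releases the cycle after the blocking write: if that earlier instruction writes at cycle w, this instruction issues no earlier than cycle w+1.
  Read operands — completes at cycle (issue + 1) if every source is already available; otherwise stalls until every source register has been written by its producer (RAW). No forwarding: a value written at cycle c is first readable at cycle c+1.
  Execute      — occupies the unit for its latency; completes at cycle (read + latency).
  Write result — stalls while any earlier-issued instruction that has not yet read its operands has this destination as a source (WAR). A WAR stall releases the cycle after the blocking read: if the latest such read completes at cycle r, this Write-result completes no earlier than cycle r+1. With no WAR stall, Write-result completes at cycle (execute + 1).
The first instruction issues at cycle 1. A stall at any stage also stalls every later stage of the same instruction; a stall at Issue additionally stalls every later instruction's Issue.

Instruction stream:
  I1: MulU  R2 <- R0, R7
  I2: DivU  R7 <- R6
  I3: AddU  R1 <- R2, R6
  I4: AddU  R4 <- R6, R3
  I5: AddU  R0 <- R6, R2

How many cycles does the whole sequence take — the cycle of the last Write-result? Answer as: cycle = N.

cycle = 20

t=1  I1 dispatched to MulU
t=2  I1 operands ready | I2 dispatched to DivU
t=3  I2 operands ready | I3 dispatched to AddU
t=5  I1 complete
t=6  R2←I1
t=7  I3 operands ready
t=9  I3 complete
t=10  I2 complete | R1←I3
t=11  R7←I2 | I4 dispatched to AddU
t=12  I4 operands ready
t=14  I4 complete
t=15  R4←I4
t=16  I5 dispatched to AddU
t=17  I5 operands ready
t=19  I5 complete
t=20  R0←I5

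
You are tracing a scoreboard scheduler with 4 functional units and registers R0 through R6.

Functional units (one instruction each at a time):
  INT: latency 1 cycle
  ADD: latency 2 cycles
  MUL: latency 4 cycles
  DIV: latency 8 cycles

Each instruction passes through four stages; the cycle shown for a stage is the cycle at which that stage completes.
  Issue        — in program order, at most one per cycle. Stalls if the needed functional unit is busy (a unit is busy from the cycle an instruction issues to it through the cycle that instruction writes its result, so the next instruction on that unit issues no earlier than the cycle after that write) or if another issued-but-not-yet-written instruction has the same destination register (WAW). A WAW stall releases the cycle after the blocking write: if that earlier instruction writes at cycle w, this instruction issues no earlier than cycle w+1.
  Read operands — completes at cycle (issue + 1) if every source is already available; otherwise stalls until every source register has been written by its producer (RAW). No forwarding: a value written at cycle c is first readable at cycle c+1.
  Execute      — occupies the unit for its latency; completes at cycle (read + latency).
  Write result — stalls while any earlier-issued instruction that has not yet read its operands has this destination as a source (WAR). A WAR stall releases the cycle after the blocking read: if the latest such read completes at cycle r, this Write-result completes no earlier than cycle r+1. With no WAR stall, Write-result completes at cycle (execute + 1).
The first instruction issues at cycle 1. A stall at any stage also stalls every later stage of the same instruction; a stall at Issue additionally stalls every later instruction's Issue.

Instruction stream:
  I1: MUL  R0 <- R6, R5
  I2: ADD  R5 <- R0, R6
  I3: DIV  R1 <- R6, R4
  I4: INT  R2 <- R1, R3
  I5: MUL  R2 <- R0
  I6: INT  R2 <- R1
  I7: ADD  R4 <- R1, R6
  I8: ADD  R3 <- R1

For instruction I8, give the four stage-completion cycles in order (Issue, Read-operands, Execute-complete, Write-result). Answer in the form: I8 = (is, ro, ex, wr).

I8 = (30, 31, 33, 34)

I1: IS=1 RO=2 EX=6 WR=7
I2: IS=2 RO=8 EX=10 WR=11  [RAW R0: wait I1 write@7]
I3: IS=3 RO=4 EX=12 WR=13
I4: IS=4 RO=14 EX=15 WR=16  [RAW R1: wait I3 write@13]
I5: IS=17 RO=18 EX=22 WR=23  [WAW R2: wait I4 write@16]
I6: IS=24 RO=25 EX=26 WR=27  [WAW R2: wait I5 write@23]
I7: IS=25 RO=26 EX=28 WR=29
I8: IS=30 RO=31 EX=33 WR=34  [struct: ADD busy until I7 writes@29]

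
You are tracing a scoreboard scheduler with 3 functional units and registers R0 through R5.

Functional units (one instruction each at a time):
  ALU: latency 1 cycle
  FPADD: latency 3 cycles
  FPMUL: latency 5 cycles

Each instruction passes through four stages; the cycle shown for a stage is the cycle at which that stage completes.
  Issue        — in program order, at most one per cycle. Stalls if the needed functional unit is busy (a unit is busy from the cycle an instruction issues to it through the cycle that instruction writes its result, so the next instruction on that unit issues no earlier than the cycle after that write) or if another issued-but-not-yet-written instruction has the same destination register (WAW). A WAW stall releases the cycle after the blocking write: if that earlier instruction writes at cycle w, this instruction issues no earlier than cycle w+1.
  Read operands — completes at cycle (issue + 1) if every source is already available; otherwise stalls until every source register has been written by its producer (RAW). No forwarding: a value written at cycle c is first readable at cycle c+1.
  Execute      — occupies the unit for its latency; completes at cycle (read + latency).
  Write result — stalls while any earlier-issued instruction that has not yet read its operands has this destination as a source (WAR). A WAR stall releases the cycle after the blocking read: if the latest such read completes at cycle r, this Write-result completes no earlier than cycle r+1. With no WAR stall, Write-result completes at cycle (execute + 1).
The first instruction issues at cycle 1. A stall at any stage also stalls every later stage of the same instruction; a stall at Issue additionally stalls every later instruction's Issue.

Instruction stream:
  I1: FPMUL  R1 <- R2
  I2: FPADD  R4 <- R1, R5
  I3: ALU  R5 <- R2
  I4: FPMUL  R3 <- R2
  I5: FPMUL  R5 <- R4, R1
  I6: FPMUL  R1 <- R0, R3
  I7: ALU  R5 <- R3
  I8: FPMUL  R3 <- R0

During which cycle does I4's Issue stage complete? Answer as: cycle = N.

cycle = 9

[1] I1 issues→FPMUL
[2] I1 reads; I2 issues→FPADD
[3] I3 issues→ALU
[4] I3 reads
[5] I3 exec-done
[7] I1 exec-done
[8] I1 writes R1
[9] I2 reads; I4 issues→FPMUL
[10] I3 writes R5; I4 reads
[12] I2 exec-done
[13] I2 writes R4
[15] I4 exec-done
[16] I4 writes R3
[17] I5 issues→FPMUL
[18] I5 reads
[23] I5 exec-done
[24] I5 writes R5
[25] I6 issues→FPMUL
[26] I6 reads; I7 issues→ALU
[27] I7 reads
[28] I7 exec-done
[29] I7 writes R5
[31] I6 exec-done
[32] I6 writes R1
[33] I8 issues→FPMUL
[34] I8 reads
[39] I8 exec-done
[40] I8 writes R3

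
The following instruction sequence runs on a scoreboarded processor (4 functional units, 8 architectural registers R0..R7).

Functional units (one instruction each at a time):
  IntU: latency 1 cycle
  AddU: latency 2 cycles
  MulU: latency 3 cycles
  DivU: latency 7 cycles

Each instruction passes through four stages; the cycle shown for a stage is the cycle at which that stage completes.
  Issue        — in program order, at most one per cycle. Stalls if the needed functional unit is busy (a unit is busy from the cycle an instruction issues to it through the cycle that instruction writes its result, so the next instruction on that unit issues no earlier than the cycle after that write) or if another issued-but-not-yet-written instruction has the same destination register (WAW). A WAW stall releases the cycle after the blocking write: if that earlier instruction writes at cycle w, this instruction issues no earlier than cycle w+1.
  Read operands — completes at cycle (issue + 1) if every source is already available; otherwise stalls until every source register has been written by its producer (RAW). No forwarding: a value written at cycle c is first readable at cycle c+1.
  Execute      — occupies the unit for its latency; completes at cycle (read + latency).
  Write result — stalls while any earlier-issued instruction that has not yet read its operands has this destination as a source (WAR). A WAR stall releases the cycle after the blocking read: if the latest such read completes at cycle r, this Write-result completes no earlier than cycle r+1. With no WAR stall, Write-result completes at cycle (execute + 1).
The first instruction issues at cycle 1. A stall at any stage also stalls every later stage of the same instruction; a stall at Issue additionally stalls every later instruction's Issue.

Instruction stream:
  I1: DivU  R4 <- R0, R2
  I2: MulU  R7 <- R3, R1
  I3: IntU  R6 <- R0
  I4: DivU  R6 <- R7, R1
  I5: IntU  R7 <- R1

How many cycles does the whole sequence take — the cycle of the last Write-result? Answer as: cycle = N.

cycle = 20

I1  is:1  ro:2  ex:9  wr:10
I2  is:2  ro:3  ex:6  wr:7
I3  is:3  ro:4  ex:5  wr:6
I4  is:11  ro:12  ex:19  wr:20  — struct: DivU busy until I1 writes@10
I5  is:12  ro:13  ex:14  wr:15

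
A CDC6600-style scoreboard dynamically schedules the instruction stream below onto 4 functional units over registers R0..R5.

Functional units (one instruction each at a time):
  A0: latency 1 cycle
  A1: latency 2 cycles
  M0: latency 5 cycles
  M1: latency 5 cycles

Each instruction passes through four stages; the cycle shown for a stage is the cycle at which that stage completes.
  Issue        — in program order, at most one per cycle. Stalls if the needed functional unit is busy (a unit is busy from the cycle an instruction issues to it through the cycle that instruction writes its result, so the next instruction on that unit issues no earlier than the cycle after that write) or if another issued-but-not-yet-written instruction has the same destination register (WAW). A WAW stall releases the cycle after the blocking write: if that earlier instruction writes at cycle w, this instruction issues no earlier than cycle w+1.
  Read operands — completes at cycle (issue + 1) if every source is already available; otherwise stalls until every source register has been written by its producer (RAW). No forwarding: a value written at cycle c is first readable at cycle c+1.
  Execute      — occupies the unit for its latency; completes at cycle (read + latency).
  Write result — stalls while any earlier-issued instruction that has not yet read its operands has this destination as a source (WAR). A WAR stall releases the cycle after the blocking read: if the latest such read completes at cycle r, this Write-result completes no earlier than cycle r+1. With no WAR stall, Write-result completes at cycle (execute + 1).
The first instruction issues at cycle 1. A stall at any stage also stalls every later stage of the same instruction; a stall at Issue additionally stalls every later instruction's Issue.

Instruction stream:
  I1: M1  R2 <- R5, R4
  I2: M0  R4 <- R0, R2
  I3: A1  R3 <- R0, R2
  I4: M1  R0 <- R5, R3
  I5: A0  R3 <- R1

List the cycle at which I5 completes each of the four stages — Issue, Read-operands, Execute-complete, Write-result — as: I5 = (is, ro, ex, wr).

I5 = (13, 14, 15, 16)

t=1  I1 dispatched to M1
t=2  I1 operands ready, I2 dispatched to M0
t=3  I3 dispatched to A1
t=7  I1 complete
t=8  R2←I1
t=9  I2 operands ready, I3 operands ready, I4 dispatched to M1
t=11  I3 complete
t=12  R3←I3
t=13  I4 operands ready, I5 dispatched to A0
t=14  I2 complete, I5 operands ready
t=15  R4←I2, I5 complete
t=16  R3←I5
t=18  I4 complete
t=19  R0←I4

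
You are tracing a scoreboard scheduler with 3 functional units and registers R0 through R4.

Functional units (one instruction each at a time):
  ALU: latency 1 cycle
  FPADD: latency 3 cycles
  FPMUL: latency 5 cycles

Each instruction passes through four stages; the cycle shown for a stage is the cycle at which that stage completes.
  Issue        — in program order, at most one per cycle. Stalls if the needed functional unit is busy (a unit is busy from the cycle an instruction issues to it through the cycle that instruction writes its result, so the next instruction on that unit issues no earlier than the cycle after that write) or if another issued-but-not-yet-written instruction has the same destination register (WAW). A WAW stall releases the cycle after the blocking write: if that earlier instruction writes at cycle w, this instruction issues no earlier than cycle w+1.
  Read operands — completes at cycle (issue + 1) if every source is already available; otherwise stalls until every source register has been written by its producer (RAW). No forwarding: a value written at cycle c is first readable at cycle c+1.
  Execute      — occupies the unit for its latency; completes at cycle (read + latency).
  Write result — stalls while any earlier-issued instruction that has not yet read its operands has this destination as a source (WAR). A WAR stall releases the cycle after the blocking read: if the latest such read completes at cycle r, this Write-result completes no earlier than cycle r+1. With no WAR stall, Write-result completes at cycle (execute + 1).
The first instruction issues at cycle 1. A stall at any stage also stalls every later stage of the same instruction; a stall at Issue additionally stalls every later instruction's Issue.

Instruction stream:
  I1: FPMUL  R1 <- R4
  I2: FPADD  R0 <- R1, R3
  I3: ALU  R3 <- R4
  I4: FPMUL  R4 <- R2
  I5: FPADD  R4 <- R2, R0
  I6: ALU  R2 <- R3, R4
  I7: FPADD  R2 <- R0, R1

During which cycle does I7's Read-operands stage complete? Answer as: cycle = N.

cycle = 27

c1: I1 dispatched to FPMUL
c2: I1 operands ready | I2 dispatched to FPADD
c3: I3 dispatched to ALU
c4: I3 operands ready
c5: I3 complete
c7: I1 complete
c8: R1←I1
c9: I2 operands ready | I4 dispatched to FPMUL
c10: R3←I3 | I4 operands ready
c12: I2 complete
c13: R0←I2
c15: I4 complete
c16: R4←I4
c17: I5 dispatched to FPADD
c18: I5 operands ready | I6 dispatched to ALU
c21: I5 complete
c22: R4←I5
c23: I6 operands ready
c24: I6 complete
c25: R2←I6
c26: I7 dispatched to FPADD
c27: I7 operands ready
c30: I7 complete
c31: R2←I7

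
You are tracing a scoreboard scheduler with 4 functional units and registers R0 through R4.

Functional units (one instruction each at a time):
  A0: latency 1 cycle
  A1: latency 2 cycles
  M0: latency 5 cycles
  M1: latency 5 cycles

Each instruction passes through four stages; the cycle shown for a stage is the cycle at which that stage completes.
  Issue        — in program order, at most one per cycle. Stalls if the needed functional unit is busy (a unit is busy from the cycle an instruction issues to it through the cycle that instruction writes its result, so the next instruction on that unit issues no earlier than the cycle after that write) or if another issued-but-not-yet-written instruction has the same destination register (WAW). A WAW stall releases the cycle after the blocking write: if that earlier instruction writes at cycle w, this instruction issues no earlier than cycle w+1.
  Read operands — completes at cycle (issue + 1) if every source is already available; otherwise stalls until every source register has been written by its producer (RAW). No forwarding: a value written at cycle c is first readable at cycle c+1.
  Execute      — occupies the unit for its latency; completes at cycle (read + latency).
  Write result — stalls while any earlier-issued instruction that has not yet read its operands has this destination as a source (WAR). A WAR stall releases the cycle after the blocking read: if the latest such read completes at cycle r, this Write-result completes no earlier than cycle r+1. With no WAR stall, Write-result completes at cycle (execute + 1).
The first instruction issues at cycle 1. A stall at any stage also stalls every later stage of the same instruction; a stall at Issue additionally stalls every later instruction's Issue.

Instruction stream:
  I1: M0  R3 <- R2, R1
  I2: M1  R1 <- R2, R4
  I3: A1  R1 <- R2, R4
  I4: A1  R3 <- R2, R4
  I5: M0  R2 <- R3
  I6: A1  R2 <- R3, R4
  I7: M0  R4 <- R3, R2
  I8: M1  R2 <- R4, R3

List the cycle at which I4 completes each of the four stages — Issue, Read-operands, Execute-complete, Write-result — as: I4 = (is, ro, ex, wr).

I4 = (15, 16, 18, 19)

cycle 1: issue I1 (M0)
cycle 2: I1 read-ops | issue I2 (M1)
cycle 3: I2 read-ops
cycle 7: I1 finished on M0
cycle 8: I1→R3 | I2 finished on M1
cycle 9: I2→R1
cycle 10: issue I3 (A1)
cycle 11: I3 read-ops
cycle 13: I3 finished on A1
cycle 14: I3→R1
cycle 15: issue I4 (A1)
cycle 16: I4 read-ops | issue I5 (M0)
cycle 18: I4 finished on A1
cycle 19: I4→R3
cycle 20: I5 read-ops
cycle 25: I5 finished on M0
cycle 26: I5→R2
cycle 27: issue I6 (A1)
cycle 28: I6 read-ops | issue I7 (M0)
cycle 30: I6 finished on A1
cycle 31: I6→R2
cycle 32: I7 read-ops | issue I8 (M1)
cycle 37: I7 finished on M0
cycle 38: I7→R4
cycle 39: I8 read-ops
cycle 44: I8 finished on M1
cycle 45: I8→R2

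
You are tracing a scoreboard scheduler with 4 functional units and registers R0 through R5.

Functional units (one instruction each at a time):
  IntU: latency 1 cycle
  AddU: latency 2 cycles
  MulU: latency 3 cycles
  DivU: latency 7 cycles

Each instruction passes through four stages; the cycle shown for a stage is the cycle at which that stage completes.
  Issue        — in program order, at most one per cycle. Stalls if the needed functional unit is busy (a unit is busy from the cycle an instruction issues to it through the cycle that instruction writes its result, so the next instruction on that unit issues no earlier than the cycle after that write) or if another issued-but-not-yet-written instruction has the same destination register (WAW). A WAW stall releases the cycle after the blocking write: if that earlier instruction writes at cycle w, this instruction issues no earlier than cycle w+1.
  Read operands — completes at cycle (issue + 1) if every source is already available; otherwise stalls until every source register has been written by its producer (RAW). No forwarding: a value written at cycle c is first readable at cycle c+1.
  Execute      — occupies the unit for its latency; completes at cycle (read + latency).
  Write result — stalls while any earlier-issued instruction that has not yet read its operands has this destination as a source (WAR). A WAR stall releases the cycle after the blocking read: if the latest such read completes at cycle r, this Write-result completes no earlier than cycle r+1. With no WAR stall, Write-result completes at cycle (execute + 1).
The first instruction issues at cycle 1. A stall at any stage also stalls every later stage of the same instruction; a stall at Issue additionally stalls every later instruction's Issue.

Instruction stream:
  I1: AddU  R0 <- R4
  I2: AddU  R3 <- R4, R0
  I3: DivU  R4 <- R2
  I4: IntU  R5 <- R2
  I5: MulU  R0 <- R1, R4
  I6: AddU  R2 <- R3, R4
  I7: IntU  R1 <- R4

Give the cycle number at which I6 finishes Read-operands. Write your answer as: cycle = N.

t=1  I1 issues→AddU
t=2  I1 reads
t=4  I1 exec-done
t=5  I1 writes R0
t=6  I2 issues→AddU
t=7  I2 reads, I3 issues→DivU
t=8  I3 reads, I4 issues→IntU
t=9  I2 exec-done, I4 reads, I5 issues→MulU
t=10  I2 writes R3, I4 exec-done
t=11  I4 writes R5, I6 issues→AddU
t=12  I7 issues→IntU
t=15  I3 exec-done
t=16  I3 writes R4
t=17  I5 reads, I6 reads, I7 reads
t=18  I7 exec-done
t=19  I6 exec-done, I7 writes R1
t=20  I5 exec-done, I6 writes R2
t=21  I5 writes R0

cycle = 17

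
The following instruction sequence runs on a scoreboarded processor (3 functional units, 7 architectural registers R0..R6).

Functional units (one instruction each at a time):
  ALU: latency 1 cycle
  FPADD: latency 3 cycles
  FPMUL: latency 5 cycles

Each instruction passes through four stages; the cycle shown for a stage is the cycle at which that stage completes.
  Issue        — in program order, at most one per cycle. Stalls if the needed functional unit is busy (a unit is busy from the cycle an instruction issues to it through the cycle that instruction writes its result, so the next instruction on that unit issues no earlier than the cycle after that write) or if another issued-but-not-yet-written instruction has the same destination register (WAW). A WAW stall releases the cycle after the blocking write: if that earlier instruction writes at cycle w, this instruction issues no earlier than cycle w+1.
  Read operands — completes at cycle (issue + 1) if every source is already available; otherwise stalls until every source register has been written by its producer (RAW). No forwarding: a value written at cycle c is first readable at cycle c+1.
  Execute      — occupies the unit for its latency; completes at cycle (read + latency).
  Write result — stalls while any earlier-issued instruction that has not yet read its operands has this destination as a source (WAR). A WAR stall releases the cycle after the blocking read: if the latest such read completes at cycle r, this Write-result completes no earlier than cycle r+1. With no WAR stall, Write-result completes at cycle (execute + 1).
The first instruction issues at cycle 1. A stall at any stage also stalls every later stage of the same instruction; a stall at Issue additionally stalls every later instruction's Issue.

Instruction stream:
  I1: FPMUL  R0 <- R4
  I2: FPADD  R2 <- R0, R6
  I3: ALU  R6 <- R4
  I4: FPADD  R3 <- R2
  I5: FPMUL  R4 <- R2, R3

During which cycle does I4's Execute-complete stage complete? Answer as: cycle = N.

cycle = 18

[1] I1→FPMUL
[2] I1 RO · I2→FPADD
[3] I3→ALU
[4] I3 RO
[5] I3 EX
[7] I1 EX
[8] I1 WR R0
[9] I2 RO
[10] I3 WR R6
[12] I2 EX
[13] I2 WR R2
[14] I4→FPADD
[15] I4 RO · I5→FPMUL
[18] I4 EX
[19] I4 WR R3
[20] I5 RO
[25] I5 EX
[26] I5 WR R4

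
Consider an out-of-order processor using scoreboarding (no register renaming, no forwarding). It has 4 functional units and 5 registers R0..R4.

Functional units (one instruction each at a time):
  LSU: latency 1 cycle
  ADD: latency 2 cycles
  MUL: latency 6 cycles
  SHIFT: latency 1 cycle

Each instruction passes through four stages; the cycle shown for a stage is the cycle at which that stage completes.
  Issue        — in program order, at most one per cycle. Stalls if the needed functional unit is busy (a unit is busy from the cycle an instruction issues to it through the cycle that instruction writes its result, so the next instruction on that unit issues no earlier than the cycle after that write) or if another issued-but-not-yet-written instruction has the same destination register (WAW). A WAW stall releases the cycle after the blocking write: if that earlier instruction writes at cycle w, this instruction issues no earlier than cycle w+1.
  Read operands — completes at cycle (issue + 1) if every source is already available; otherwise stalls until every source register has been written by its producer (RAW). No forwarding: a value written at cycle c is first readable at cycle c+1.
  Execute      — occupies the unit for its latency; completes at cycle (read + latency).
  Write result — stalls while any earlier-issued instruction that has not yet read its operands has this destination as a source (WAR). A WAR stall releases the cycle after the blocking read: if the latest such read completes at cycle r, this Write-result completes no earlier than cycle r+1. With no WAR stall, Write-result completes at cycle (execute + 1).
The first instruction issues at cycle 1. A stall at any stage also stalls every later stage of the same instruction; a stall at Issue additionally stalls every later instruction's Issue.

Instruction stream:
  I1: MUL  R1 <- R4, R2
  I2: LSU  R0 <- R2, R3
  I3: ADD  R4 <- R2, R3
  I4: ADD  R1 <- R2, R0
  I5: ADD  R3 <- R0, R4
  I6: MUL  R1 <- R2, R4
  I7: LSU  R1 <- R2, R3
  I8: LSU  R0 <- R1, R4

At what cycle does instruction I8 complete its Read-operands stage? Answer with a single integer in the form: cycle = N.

[I1] 1/2/8/9
[I2] 2/3/4/5
[I3] 3/4/6/7
[I4] 10/11/13/14  (WAW R1: wait I1 write@9)
[I5] 15/16/18/19  (struct: ADD busy until I4 writes@14)
[I6] 16/17/23/24
[I7] 25/26/27/28  (WAW R1: wait I6 write@24)
[I8] 29/30/31/32  (struct: LSU busy until I7 writes@28)

cycle = 30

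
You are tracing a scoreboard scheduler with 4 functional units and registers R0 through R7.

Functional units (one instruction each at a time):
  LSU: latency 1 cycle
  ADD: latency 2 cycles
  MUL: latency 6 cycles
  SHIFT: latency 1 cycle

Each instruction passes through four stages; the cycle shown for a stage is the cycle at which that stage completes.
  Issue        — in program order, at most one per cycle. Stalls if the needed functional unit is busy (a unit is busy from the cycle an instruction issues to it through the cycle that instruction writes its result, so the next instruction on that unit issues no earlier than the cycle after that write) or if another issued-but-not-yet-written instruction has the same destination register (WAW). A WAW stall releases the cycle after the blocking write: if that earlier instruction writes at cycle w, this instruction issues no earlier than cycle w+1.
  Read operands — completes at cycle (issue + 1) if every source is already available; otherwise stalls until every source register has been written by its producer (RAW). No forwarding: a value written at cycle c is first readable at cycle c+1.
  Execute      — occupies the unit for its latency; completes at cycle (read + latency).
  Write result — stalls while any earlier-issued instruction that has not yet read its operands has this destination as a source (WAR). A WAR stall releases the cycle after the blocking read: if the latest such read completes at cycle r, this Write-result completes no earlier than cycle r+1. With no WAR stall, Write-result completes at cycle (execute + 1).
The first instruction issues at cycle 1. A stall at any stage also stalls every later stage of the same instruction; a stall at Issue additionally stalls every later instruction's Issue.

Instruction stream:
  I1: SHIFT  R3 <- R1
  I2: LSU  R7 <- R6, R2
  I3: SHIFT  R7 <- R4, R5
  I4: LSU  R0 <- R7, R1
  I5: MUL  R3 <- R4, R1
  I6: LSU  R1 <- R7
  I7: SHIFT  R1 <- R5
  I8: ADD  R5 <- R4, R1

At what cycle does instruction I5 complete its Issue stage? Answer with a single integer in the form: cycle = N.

I1  is:1  ro:2  ex:3  wr:4
I2  is:2  ro:3  ex:4  wr:5
I3  is:6  ro:7  ex:8  wr:9  — WAW R7: wait I2 write@5
I4  is:7  ro:10  ex:11  wr:12  — RAW R7: wait I3 write@9
I5  is:8  ro:9  ex:15  wr:16
I6  is:13  ro:14  ex:15  wr:16  — struct: LSU busy until I4 writes@12
I7  is:17  ro:18  ex:19  wr:20  — WAW R1: wait I6 write@16
I8  is:18  ro:21  ex:23  wr:24  — RAW R1: wait I7 write@20

cycle = 8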